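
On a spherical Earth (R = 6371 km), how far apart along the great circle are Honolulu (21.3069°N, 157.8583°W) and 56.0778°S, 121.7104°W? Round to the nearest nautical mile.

Δλ = -121.7104 − -157.8583 = 36.1479°.
Δφ = -56.0778 − 21.3069 = -77.3847°.
a = sin²(Δφ/2) + cos φ₁ · cos φ₂ · sin²(Δλ/2) = 0.440841.
c = 2·atan2(√a, √(1−a)) = 1.45220 rad → d = 6371·c ≈ 9251.97 km ≈ 4995.67 nmi.

4996 nmi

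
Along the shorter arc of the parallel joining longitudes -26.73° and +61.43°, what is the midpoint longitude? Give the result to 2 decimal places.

Signed shortest Δλ from -26.73° to +61.43° is +88.16°.
Midpoint longitude = -26.73° + (+88.16°)/2 = -26.73° + 44.08° = +17.35°.

+17.35°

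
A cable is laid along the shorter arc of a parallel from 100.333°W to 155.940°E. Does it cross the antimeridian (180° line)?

Naïve |155.940 − -100.333| = 256.273° > 180°, so the shorter arc goes the other way round — across 180°.
Signed shortest Δλ = ((155.940 − -100.333 + 180) mod 360) − 180 = -103.727°.
Going west by 103.727° from -100.333° passes through 180° before reaching +155.940°.

Yes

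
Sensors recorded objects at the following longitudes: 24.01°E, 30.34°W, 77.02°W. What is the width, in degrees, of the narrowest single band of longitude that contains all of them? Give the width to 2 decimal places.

Sort the longitudes: -77.02°, -30.34°, +24.01°.
Eastward gaps between consecutive values (wrapping around): 46.68°, 54.35°, 258.97°.
Largest gap = 258.97° ⇒ minimal covering band is its complement: 360° − 258.97° = 101.03°.
Band runs from -77.02° eastward to +24.01°.

101.03°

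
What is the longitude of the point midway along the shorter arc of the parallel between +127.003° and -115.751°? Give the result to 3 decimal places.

-174.374°

Signed shortest Δλ from +127.003° to -115.751° is +117.246°.
Midpoint longitude = +127.003° + (+117.246°)/2 = +127.003° + 58.623° = +185.626°.
Normalise into (−180°, 180°]: -174.374°.
(The naïve average (+127.003 + -115.751)/2 = 5.626° is on the wrong side of the globe.)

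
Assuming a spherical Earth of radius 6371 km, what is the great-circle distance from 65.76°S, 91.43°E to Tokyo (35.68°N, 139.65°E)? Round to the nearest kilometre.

12013 km

Δλ = 139.65 − 91.43 = 48.22°.
Δφ = 35.68 − -65.76 = 101.44°.
a = sin²(Δφ/2) + cos φ₁ · cos φ₂ · sin²(Δλ/2) = 0.654819.
c = 2·atan2(√a, √(1−a)) = 1.88561 rad → d = 6371·c ≈ 12013.21 km.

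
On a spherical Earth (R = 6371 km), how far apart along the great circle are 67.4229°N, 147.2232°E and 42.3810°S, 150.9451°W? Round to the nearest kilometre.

13259 km

Δλ = -150.9451 − 147.2232 = -298.1683°; wrapped into (−180°, 180°]: 61.8317°.
Δφ = -42.3810 − 67.4229 = -109.8039°.
a = sin²(Δφ/2) + cos φ₁ · cos φ₂ · sin²(Δλ/2) = 0.744262.
c = 2·atan2(√a, √(1−a)) = 2.08119 rad → d = 6371·c ≈ 13259.28 km.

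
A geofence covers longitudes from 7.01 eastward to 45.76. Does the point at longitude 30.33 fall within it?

Yes

Band width going east from +7.01° to +45.76°: ((45.76 − 7.01) mod 360) = 38.75°.
Offset of +30.33° east of the west edge: ((30.33 − 7.01) mod 360) = 23.32°.
23.32° ≤ 38.75° ⇒ inside.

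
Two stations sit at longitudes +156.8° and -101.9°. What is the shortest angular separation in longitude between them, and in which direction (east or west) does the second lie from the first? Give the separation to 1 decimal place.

101.3° east

Raw difference: -101.9 − 156.8 = -258.7°.
Normalise into (−180°, 180°]: -258.7° + 360° = 101.3°.
Positive ⇒ the second point lies to the east; separation 101.3°.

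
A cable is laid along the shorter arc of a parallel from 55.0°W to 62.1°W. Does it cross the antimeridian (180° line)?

Signed shortest Δλ = ((-62.1 − -55.0 + 180) mod 360) − 180 = -7.1°.
Going west by 7.1° from -55.0° reaches -62.1° without touching 180°.

No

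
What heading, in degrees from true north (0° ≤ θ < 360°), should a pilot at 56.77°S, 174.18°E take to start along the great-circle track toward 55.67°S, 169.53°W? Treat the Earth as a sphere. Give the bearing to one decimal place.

Δλ = -169.53 − 174.18 = -343.71°; wrapped into (−180°, 180°]: 16.29°.
θ = atan2( sin Δλ · cos φ₂ , cos φ₁ · sin φ₂ − sin φ₁ · cos φ₂ · cos Δλ )
  = atan2(0.15819, 0.00026) = 89.906° → normalised to [0°, 360°): 89.906°.

89.9°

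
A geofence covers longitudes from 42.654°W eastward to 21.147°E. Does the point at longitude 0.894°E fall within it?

Band width going east from -42.654° to +21.147°: ((21.147 − -42.654) mod 360) = 63.801°.
Offset of +0.894° east of the west edge: ((0.894 − -42.654) mod 360) = 43.548°.
43.548° ≤ 63.801° ⇒ inside.

Yes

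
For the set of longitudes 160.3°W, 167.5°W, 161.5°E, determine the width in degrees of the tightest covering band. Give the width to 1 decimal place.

38.2°

Sort the longitudes: -167.5°, -160.3°, +161.5°.
Eastward gaps between consecutive values (wrapping around): 7.2°, 321.8°, 31.0°.
Largest gap = 321.8° ⇒ minimal covering band is its complement: 360° − 321.8° = 38.2°.
Band runs from +161.5° eastward to -160.3°, crossing the antimeridian.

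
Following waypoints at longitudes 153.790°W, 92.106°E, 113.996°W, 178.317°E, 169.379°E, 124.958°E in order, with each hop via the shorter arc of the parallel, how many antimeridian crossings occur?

3

Leg 1: -153.790° → +92.106°, shortest Δλ = -114.104° (west) — crosses 180°.
Leg 2: +92.106° → -113.996°, shortest Δλ = 153.898° (east) — crosses 180°.
Leg 3: -113.996° → +178.317°, shortest Δλ = -67.687° (west) — crosses 180°.
Leg 4: +178.317° → +169.379°, shortest Δλ = -8.938° (west) — does not cross 180°.
Leg 5: +169.379° → +124.958°, shortest Δλ = -44.421° (west) — does not cross 180°.
Total crossings: 3.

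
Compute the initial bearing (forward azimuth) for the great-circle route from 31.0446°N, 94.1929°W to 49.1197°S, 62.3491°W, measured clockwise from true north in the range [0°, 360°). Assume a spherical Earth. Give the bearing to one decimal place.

159.7°

Δλ = -62.3491 − -94.1929 = 31.8438°.
θ = atan2( sin Δλ · cos φ₂ , cos φ₁ · sin φ₂ − sin φ₁ · cos φ₂ · cos Δλ )
  = atan2(0.34531, -0.93450) = 159.720° → normalised to [0°, 360°): 159.720°.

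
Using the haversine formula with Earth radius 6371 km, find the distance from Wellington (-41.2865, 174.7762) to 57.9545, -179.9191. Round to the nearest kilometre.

Δλ = -179.9191 − 174.7762 = -354.6953°; wrapped into (−180°, 180°]: 5.3047°.
Δφ = 57.9545 − -41.2865 = 99.2410°.
a = sin²(Δφ/2) + cos φ₁ · cos φ₂ · sin²(Δλ/2) = 0.581148.
c = 2·atan2(√a, √(1−a)) = 1.73381 rad → d = 6371·c ≈ 11046.12 km.

11046 km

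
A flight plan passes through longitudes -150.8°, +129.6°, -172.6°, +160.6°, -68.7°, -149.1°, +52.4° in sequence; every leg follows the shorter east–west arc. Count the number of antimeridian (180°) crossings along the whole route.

Leg 1: -150.8° → +129.6°, shortest Δλ = -79.6° (west) — crosses 180°.
Leg 2: +129.6° → -172.6°, shortest Δλ = 57.8° (east) — crosses 180°.
Leg 3: -172.6° → +160.6°, shortest Δλ = -26.8° (west) — crosses 180°.
Leg 4: +160.6° → -68.7°, shortest Δλ = 130.7° (east) — crosses 180°.
Leg 5: -68.7° → -149.1°, shortest Δλ = -80.4° (west) — does not cross 180°.
Leg 6: -149.1° → +52.4°, shortest Δλ = -158.5° (west) — crosses 180°.
Total crossings: 5.

5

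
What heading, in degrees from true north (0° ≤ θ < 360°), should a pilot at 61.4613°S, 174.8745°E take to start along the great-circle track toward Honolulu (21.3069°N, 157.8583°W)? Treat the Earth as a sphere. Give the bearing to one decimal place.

Δλ = -157.8583 − 174.8745 = -332.7328°; wrapped into (−180°, 180°]: 27.2672°.
θ = atan2( sin Δλ · cos φ₂ , cos φ₁ · sin φ₂ − sin φ₁ · cos φ₂ · cos Δλ )
  = atan2(0.42683, 0.90110) = 25.346° → normalised to [0°, 360°): 25.346°.

25.3°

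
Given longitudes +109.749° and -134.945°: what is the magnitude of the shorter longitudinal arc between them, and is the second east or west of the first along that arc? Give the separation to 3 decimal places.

Raw difference: -134.945 − 109.749 = -244.694°.
Normalise into (−180°, 180°]: -244.694° + 360° = 115.306°.
Positive ⇒ the second point lies to the east; separation 115.306°.

115.306° east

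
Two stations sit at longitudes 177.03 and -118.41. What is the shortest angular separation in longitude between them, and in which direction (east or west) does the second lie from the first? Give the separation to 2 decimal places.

Raw difference: -118.41 − 177.03 = -295.44°.
Normalise into (−180°, 180°]: -295.44° + 360° = 64.56°.
Positive ⇒ the second point lies to the east; separation 64.56°.

64.56° east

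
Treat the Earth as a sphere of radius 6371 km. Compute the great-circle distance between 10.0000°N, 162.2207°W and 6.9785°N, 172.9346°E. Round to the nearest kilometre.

2752 km

Δλ = 172.9346 − -162.2207 = 335.1553°; wrapped into (−180°, 180°]: -24.8447°.
Δφ = 6.9785 − 10.0000 = -3.0215°.
a = sin²(Δφ/2) + cos φ₁ · cos φ₂ · sin²(Δλ/2) = 0.045929.
c = 2·atan2(√a, √(1−a)) = 0.43197 rad → d = 6371·c ≈ 2752.11 km.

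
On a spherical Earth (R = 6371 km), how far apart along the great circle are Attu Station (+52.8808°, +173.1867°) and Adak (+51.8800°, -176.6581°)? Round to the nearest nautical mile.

377 nmi

Δλ = -176.6581 − 173.1867 = -349.8448°; wrapped into (−180°, 180°]: 10.1552°.
Δφ = 51.8800 − 52.8808 = -1.0008°.
a = sin²(Δφ/2) + cos φ₁ · cos φ₂ · sin²(Δλ/2) = 0.002994.
c = 2·atan2(√a, √(1−a)) = 0.10950 rad → d = 6371·c ≈ 697.60 km ≈ 376.67 nmi.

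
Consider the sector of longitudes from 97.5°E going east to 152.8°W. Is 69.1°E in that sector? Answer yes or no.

Band width going east from +97.5° to -152.8°: ((-152.8 − 97.5) mod 360) = 109.7°.
Offset of +69.1° east of the west edge: ((69.1 − 97.5) mod 360) = 331.6°.
331.6° > 109.7° ⇒ outside.

No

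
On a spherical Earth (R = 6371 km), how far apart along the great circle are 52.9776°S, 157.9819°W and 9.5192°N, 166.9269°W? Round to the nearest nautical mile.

3780 nmi

Δλ = -166.9269 − -157.9819 = -8.9450°.
Δφ = 9.5192 − -52.9776 = 62.4968°.
a = sin²(Δφ/2) + cos φ₁ · cos φ₂ · sin²(Δλ/2) = 0.272712.
c = 2·atan2(√a, √(1−a)) = 1.09890 rad → d = 6371·c ≈ 7001.09 km ≈ 3780.29 nmi.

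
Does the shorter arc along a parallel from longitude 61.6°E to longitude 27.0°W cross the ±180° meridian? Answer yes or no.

No

Signed shortest Δλ = ((-27.0 − 61.6 + 180) mod 360) − 180 = -88.6°.
Going west by 88.6° from +61.6° reaches -27.0° without touching 180°.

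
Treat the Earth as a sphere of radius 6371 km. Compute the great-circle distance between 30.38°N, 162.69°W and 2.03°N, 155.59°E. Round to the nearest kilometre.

Δλ = 155.59 − -162.69 = 318.28°; wrapped into (−180°, 180°]: -41.72°.
Δφ = 2.03 − 30.38 = -28.35°.
a = sin²(Δφ/2) + cos φ₁ · cos φ₂ · sin²(Δλ/2) = 0.169286.
c = 2·atan2(√a, √(1−a)) = 0.84808 rad → d = 6371·c ≈ 5403.09 km.

5403 km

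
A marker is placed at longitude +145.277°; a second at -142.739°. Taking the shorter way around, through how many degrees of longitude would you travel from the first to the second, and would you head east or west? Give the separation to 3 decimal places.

Raw difference: -142.739 − 145.277 = -288.016°.
Normalise into (−180°, 180°]: -288.016° + 360° = 71.984°.
Positive ⇒ the second point lies to the east; separation 71.984°.

71.984° east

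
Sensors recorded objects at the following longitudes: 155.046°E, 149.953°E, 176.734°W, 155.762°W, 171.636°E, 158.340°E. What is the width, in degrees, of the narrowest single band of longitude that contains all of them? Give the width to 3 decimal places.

54.285°

Sort the longitudes: -176.734°, -155.762°, +149.953°, +155.046°, +158.340°, +171.636°.
Eastward gaps between consecutive values (wrapping around): 20.972°, 305.715°, 5.093°, 3.294°, 13.296°, 11.630°.
Largest gap = 305.715° ⇒ minimal covering band is its complement: 360° − 305.715° = 54.285°.
Band runs from +149.953° eastward to -155.762°, crossing the antimeridian.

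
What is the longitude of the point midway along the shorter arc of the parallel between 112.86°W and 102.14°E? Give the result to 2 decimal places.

Signed shortest Δλ from -112.86° to +102.14° is -145.00°.
Midpoint longitude = -112.86° + (-145.00°)/2 = -112.86° − 72.50° = -185.36°.
Normalise into (−180°, 180°]: +174.64°.
(The naïve average (-112.86 + +102.14)/2 = -5.36° is on the wrong side of the globe.)

174.64°E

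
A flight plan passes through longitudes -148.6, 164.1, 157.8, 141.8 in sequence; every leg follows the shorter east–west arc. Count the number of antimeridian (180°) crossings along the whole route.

1

Leg 1: -148.6° → +164.1°, shortest Δλ = -47.3° (west) — crosses 180°.
Leg 2: +164.1° → +157.8°, shortest Δλ = -6.3° (west) — does not cross 180°.
Leg 3: +157.8° → +141.8°, shortest Δλ = -16.0° (west) — does not cross 180°.
Total crossings: 1.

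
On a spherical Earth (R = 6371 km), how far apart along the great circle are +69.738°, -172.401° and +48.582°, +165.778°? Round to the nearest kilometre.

Δλ = 165.778 − -172.401 = 338.179°; wrapped into (−180°, 180°]: -21.821°.
Δφ = 48.582 − 69.738 = -21.156°.
a = sin²(Δφ/2) + cos φ₁ · cos φ₂ · sin²(Δλ/2) = 0.041907.
c = 2·atan2(√a, √(1−a)) = 0.41234 rad → d = 6371·c ≈ 2627.01 km.

2627 km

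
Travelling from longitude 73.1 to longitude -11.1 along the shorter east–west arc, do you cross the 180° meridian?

No

Signed shortest Δλ = ((-11.1 − 73.1 + 180) mod 360) − 180 = -84.2°.
Going west by 84.2° from +73.1° reaches -11.1° without touching 180°.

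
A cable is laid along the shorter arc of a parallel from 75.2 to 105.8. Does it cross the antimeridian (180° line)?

No

Signed shortest Δλ = ((105.8 − 75.2 + 180) mod 360) − 180 = 30.6°.
Going east by 30.6° from +75.2° reaches +105.8° without touching 180°.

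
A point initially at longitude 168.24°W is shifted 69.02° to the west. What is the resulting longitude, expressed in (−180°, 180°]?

Start at -168.24°; shift −69.02° → -237.26°.
-237.26° lies outside (−180°, 180°]; add 360° → +122.74°.

122.74°E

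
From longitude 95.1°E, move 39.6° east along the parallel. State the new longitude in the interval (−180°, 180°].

Start at +95.1°; shift +39.6° → +134.7°.
+134.7° already lies in (−180°, 180°].

134.7°E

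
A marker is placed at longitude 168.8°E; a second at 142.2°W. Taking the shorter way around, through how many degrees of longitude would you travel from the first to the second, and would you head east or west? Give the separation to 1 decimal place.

Raw difference: -142.2 − 168.8 = -311.0°.
Normalise into (−180°, 180°]: -311.0° + 360° = 49.0°.
Positive ⇒ the second point lies to the east; separation 49.0°.

49.0° east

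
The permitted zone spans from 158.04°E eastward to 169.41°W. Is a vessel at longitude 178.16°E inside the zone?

Band width going east from +158.04° to -169.41°: ((-169.41 − 158.04) mod 360) = 32.55°.
Offset of +178.16° east of the west edge: ((178.16 − 158.04) mod 360) = 20.12°.
20.12° ≤ 32.55° ⇒ inside.

Yes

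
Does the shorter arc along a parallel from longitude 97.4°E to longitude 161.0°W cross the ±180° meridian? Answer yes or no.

Naïve |-161.0 − 97.4| = 258.4° > 180°, so the shorter arc goes the other way round — across 180°.
Signed shortest Δλ = ((-161.0 − 97.4 + 180) mod 360) − 180 = 101.6°.
Going east by 101.6° from +97.4° passes through 180° before reaching -161.0°.

Yes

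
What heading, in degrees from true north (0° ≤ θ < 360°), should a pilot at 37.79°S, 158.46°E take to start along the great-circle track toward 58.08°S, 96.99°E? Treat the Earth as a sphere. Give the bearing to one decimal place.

222.0°

Δλ = 96.99 − 158.46 = -61.47°.
θ = atan2( sin Δλ · cos φ₂ , cos φ₁ · sin φ₂ − sin φ₁ · cos φ₂ · cos Δλ )
  = atan2(-0.46453, -0.51602) = -138.006° → normalised to [0°, 360°): 221.994°.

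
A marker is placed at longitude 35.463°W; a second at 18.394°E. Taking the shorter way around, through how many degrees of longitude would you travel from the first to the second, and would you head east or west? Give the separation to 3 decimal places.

53.857° east

Raw difference: 18.394 − -35.463 = 53.857°.
Normalise into (−180°, 180°]: 53.857° stays 53.857°.
Positive ⇒ the second point lies to the east; separation 53.857°.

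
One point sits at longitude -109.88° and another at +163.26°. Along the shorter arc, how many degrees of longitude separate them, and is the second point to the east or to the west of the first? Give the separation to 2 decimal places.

Raw difference: 163.26 − -109.88 = 273.14°.
Normalise into (−180°, 180°]: 273.14° − 360° = -86.86°.
Negative ⇒ the second point lies to the west; separation 86.86°.

86.86° west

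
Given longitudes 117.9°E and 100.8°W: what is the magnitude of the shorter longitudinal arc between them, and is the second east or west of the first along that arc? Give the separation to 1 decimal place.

Raw difference: -100.8 − 117.9 = -218.7°.
Normalise into (−180°, 180°]: -218.7° + 360° = 141.3°.
Positive ⇒ the second point lies to the east; separation 141.3°.

141.3° east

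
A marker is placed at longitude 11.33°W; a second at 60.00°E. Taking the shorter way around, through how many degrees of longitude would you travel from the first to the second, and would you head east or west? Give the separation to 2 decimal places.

71.33° east

Raw difference: 60.00 − -11.33 = 71.33°.
Normalise into (−180°, 180°]: 71.33° stays 71.33°.
Positive ⇒ the second point lies to the east; separation 71.33°.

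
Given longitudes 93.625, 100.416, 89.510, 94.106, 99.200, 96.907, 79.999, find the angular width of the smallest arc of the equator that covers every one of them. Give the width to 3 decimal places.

20.417°

Sort the longitudes: +79.999°, +89.510°, +93.625°, +94.106°, +96.907°, +99.200°, +100.416°.
Eastward gaps between consecutive values (wrapping around): 9.511°, 4.115°, 0.481°, 2.801°, 2.293°, 1.216°, 339.583°.
Largest gap = 339.583° ⇒ minimal covering band is its complement: 360° − 339.583° = 20.417°.
Band runs from +79.999° eastward to +100.416°.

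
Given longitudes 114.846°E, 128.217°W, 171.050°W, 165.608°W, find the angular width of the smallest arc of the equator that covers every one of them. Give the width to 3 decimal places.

116.937°

Sort the longitudes: -171.050°, -165.608°, -128.217°, +114.846°.
Eastward gaps between consecutive values (wrapping around): 5.442°, 37.391°, 243.063°, 74.104°.
Largest gap = 243.063° ⇒ minimal covering band is its complement: 360° − 243.063° = 116.937°.
Band runs from +114.846° eastward to -128.217°, crossing the antimeridian.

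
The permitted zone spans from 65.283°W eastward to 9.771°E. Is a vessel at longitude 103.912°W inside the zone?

Band width going east from -65.283° to +9.771°: ((9.771 − -65.283) mod 360) = 75.054°.
Offset of -103.912° east of the west edge: ((-103.912 − -65.283) mod 360) = 321.371°.
321.371° > 75.054° ⇒ outside.

No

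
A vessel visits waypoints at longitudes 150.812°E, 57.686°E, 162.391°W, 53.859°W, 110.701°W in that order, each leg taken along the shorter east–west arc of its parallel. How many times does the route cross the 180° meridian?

1

Leg 1: +150.812° → +57.686°, shortest Δλ = -93.126° (west) — does not cross 180°.
Leg 2: +57.686° → -162.391°, shortest Δλ = 139.923° (east) — crosses 180°.
Leg 3: -162.391° → -53.859°, shortest Δλ = 108.532° (east) — does not cross 180°.
Leg 4: -53.859° → -110.701°, shortest Δλ = -56.842° (west) — does not cross 180°.
Total crossings: 1.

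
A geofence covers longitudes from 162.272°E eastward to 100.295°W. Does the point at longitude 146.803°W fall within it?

Band width going east from +162.272° to -100.295°: ((-100.295 − 162.272) mod 360) = 97.433°.
Offset of -146.803° east of the west edge: ((-146.803 − 162.272) mod 360) = 50.925°.
50.925° ≤ 97.433° ⇒ inside.

Yes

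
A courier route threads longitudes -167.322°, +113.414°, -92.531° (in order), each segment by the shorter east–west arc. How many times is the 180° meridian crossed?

Leg 1: -167.322° → +113.414°, shortest Δλ = -79.264° (west) — crosses 180°.
Leg 2: +113.414° → -92.531°, shortest Δλ = 154.055° (east) — crosses 180°.
Total crossings: 2.

2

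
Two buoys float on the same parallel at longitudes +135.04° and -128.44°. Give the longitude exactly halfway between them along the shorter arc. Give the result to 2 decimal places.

Signed shortest Δλ from +135.04° to -128.44° is +96.52°.
Midpoint longitude = +135.04° + (+96.52°)/2 = +135.04° + 48.26° = +183.30°.
Normalise into (−180°, 180°]: -176.70°.
(The naïve average (+135.04 + -128.44)/2 = 3.3° is on the wrong side of the globe.)

-176.70°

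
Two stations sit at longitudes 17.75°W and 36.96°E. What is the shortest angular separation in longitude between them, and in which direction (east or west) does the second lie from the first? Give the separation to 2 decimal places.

Raw difference: 36.96 − -17.75 = 54.71°.
Normalise into (−180°, 180°]: 54.71° stays 54.71°.
Positive ⇒ the second point lies to the east; separation 54.71°.

54.71° east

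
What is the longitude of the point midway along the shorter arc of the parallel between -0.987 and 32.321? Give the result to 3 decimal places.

Signed shortest Δλ from -0.987° to +32.321° is +33.308°.
Midpoint longitude = -0.987° + (+33.308°)/2 = -0.987° + 16.654° = +15.667°.

+15.667°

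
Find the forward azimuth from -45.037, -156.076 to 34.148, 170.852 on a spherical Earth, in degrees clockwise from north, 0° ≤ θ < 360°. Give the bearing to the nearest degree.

Δλ = 170.852 − -156.076 = 326.928°; wrapped into (−180°, 180°]: -33.072°.
θ = atan2( sin Δλ · cos φ₂ , cos φ₁ · sin φ₂ − sin φ₁ · cos φ₂ · cos Δλ )
  = atan2(-0.45161, 0.88737) = -26.973° → normalised to [0°, 360°): 333.027°.

333°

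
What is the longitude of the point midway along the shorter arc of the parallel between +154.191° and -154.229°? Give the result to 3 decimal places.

Signed shortest Δλ from +154.191° to -154.229° is +51.580°.
Midpoint longitude = +154.191° + (+51.580°)/2 = +154.191° + 25.790° = +179.981°.
(The naïve average (+154.191 + -154.229)/2 = -0.019° is on the wrong side of the globe.)

+179.981°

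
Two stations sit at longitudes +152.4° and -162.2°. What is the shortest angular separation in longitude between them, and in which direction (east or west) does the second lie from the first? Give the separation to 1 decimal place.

Raw difference: -162.2 − 152.4 = -314.6°.
Normalise into (−180°, 180°]: -314.6° + 360° = 45.4°.
Positive ⇒ the second point lies to the east; separation 45.4°.

45.4° east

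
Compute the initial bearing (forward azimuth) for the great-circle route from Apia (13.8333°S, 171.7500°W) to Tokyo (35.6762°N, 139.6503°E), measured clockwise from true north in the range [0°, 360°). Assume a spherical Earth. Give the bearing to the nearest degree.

319°

Δλ = 139.6503 − -171.7500 = 311.4003°; wrapped into (−180°, 180°]: -48.5997°.
θ = atan2( sin Δλ · cos φ₂ , cos φ₁ · sin φ₂ − sin φ₁ · cos φ₂ · cos Δλ )
  = atan2(-0.60933, 0.69473) = -41.253° → normalised to [0°, 360°): 318.747°.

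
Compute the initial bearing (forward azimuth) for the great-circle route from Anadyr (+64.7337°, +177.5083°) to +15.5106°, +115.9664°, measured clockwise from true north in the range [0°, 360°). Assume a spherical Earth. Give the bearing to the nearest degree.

250°

Δλ = 115.9664 − 177.5083 = -61.5419°.
θ = atan2( sin Δλ · cos φ₂ , cos φ₁ · sin φ₂ − sin φ₁ · cos φ₂ · cos Δλ )
  = atan2(-0.84715, -0.30110) = -109.566° → normalised to [0°, 360°): 250.434°.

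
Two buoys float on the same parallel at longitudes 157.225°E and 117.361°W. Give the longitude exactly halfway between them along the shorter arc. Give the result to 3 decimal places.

Signed shortest Δλ from +157.225° to -117.361° is +85.414°.
Midpoint longitude = +157.225° + (+85.414°)/2 = +157.225° + 42.707° = +199.932°.
Normalise into (−180°, 180°]: -160.068°.
(The naïve average (+157.225 + -117.361)/2 = 19.932° is on the wrong side of the globe.)

160.068°W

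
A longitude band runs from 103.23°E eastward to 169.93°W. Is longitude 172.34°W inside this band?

Yes

Band width going east from +103.23° to -169.93°: ((-169.93 − 103.23) mod 360) = 86.84°.
Offset of -172.34° east of the west edge: ((-172.34 − 103.23) mod 360) = 84.43°.
84.43° ≤ 86.84° ⇒ inside.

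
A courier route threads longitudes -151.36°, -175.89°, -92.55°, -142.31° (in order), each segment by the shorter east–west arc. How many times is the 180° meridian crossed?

0

Leg 1: -151.36° → -175.89°, shortest Δλ = -24.53° (west) — does not cross 180°.
Leg 2: -175.89° → -92.55°, shortest Δλ = 83.34° (east) — does not cross 180°.
Leg 3: -92.55° → -142.31°, shortest Δλ = -49.76° (west) — does not cross 180°.
Total crossings: 0.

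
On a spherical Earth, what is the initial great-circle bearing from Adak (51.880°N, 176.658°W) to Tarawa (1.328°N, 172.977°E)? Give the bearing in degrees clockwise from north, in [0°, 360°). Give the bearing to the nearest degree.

193°

Δλ = 172.977 − -176.658 = 349.635°; wrapped into (−180°, 180°]: -10.365°.
θ = atan2( sin Δλ · cos φ₂ , cos φ₁ · sin φ₂ − sin φ₁ · cos φ₂ · cos Δλ )
  = atan2(-0.17987, -0.75937) = -166.674° → normalised to [0°, 360°): 193.326°.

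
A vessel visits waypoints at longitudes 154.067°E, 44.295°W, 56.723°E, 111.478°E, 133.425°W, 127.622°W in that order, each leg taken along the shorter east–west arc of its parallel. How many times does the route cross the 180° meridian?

2

Leg 1: +154.067° → -44.295°, shortest Δλ = 161.638° (east) — crosses 180°.
Leg 2: -44.295° → +56.723°, shortest Δλ = 101.018° (east) — does not cross 180°.
Leg 3: +56.723° → +111.478°, shortest Δλ = 54.755° (east) — does not cross 180°.
Leg 4: +111.478° → -133.425°, shortest Δλ = 115.097° (east) — crosses 180°.
Leg 5: -133.425° → -127.622°, shortest Δλ = 5.803° (east) — does not cross 180°.
Total crossings: 2.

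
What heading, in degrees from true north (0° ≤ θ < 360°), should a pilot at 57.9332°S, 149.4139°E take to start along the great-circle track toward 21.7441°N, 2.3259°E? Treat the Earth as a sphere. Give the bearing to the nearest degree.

Δλ = 2.3259 − 149.4139 = -147.0880°.
θ = atan2( sin Δλ · cos φ₂ , cos φ₁ · sin φ₂ − sin φ₁ · cos φ₂ · cos Δλ )
  = atan2(-0.50469, -0.46412) = -132.602° → normalised to [0°, 360°): 227.398°.

227°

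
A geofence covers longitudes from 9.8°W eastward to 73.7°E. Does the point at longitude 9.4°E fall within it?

Band width going east from -9.8° to +73.7°: ((73.7 − -9.8) mod 360) = 83.5°.
Offset of +9.4° east of the west edge: ((9.4 − -9.8) mod 360) = 19.2°.
19.2° ≤ 83.5° ⇒ inside.

Yes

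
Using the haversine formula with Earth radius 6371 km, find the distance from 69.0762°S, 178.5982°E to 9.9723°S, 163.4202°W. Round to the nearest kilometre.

Δλ = -163.4202 − 178.5982 = -342.0184°; wrapped into (−180°, 180°]: 17.9816°.
Δφ = -9.9723 − -69.0762 = 59.1039°.
a = sin²(Δφ/2) + cos φ₁ · cos φ₂ · sin²(Δλ/2) = 0.251849.
c = 2·atan2(√a, √(1−a)) = 1.05146 rad → d = 6371·c ≈ 6698.86 km.

6699 km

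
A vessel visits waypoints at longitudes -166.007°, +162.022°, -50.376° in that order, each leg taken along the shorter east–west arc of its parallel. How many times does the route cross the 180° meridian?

2

Leg 1: -166.007° → +162.022°, shortest Δλ = -31.971° (west) — crosses 180°.
Leg 2: +162.022° → -50.376°, shortest Δλ = 147.602° (east) — crosses 180°.
Total crossings: 2.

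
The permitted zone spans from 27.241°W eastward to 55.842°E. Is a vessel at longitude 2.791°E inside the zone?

Yes

Band width going east from -27.241° to +55.842°: ((55.842 − -27.241) mod 360) = 83.083°.
Offset of +2.791° east of the west edge: ((2.791 − -27.241) mod 360) = 30.032°.
30.032° ≤ 83.083° ⇒ inside.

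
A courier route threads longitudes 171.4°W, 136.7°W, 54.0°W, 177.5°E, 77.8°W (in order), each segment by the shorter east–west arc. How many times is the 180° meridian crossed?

Leg 1: -171.4° → -136.7°, shortest Δλ = 34.7° (east) — does not cross 180°.
Leg 2: -136.7° → -54.0°, shortest Δλ = 82.7° (east) — does not cross 180°.
Leg 3: -54.0° → +177.5°, shortest Δλ = -128.5° (west) — crosses 180°.
Leg 4: +177.5° → -77.8°, shortest Δλ = 104.7° (east) — crosses 180°.
Total crossings: 2.

2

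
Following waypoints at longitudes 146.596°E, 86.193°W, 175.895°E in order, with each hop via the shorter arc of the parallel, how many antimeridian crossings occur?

Leg 1: +146.596° → -86.193°, shortest Δλ = 127.211° (east) — crosses 180°.
Leg 2: -86.193° → +175.895°, shortest Δλ = -97.912° (west) — crosses 180°.
Total crossings: 2.

2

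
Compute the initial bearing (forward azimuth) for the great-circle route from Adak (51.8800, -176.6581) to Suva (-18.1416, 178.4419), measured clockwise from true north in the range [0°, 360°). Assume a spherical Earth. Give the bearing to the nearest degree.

185°

Δλ = 178.4419 − -176.6581 = 355.1000°; wrapped into (−180°, 180°]: -4.9000°.
θ = atan2( sin Δλ · cos φ₂ , cos φ₁ · sin φ₂ − sin φ₁ · cos φ₂ · cos Δλ )
  = atan2(-0.08117, -0.93709) = -175.049° → normalised to [0°, 360°): 184.951°.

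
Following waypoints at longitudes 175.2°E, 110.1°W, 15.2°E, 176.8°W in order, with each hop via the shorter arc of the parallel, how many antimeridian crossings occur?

2

Leg 1: +175.2° → -110.1°, shortest Δλ = 74.7° (east) — crosses 180°.
Leg 2: -110.1° → +15.2°, shortest Δλ = 125.3° (east) — does not cross 180°.
Leg 3: +15.2° → -176.8°, shortest Δλ = 168.0° (east) — crosses 180°.
Total crossings: 2.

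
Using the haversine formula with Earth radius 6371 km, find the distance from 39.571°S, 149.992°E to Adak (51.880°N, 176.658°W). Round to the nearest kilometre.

10669 km

Δλ = -176.658 − 149.992 = -326.650°; wrapped into (−180°, 180°]: 33.350°.
Δφ = 51.880 − -39.571 = 91.451°.
a = sin²(Δφ/2) + cos φ₁ · cos φ₂ · sin²(Δλ/2) = 0.551840.
c = 2·atan2(√a, √(1−a)) = 1.67466 rad → d = 6371·c ≈ 10669.28 km.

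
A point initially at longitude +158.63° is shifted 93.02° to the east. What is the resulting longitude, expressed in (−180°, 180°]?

-108.35°

Start at +158.63°; shift +93.02° → +251.65°.
+251.65° lies outside (−180°, 180°]; subtract 360° → -108.35°.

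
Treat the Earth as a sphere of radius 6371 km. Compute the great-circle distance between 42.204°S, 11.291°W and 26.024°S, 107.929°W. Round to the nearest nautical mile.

4648 nmi

Δλ = -107.929 − -11.291 = -96.638°.
Δφ = -26.024 − -42.204 = 16.180°.
a = sin²(Δφ/2) + cos φ₁ · cos φ₂ · sin²(Δλ/2) = 0.391104.
c = 2·atan2(√a, √(1−a)) = 1.35124 rad → d = 6371·c ≈ 8608.78 km ≈ 4648.37 nmi.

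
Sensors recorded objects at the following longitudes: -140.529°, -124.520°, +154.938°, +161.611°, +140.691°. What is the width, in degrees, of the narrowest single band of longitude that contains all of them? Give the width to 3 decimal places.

94.789°

Sort the longitudes: -140.529°, -124.520°, +140.691°, +154.938°, +161.611°.
Eastward gaps between consecutive values (wrapping around): 16.009°, 265.211°, 14.247°, 6.673°, 57.860°.
Largest gap = 265.211° ⇒ minimal covering band is its complement: 360° − 265.211° = 94.789°.
Band runs from +140.691° eastward to -124.520°, crossing the antimeridian.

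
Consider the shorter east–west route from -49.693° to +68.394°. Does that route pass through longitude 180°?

No

Signed shortest Δλ = ((68.394 − -49.693 + 180) mod 360) − 180 = 118.087°.
Going east by 118.087° from -49.693° reaches +68.394° without touching 180°.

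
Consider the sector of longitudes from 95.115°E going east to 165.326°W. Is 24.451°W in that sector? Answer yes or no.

No

Band width going east from +95.115° to -165.326°: ((-165.326 − 95.115) mod 360) = 99.559°.
Offset of -24.451° east of the west edge: ((-24.451 − 95.115) mod 360) = 240.434°.
240.434° > 99.559° ⇒ outside.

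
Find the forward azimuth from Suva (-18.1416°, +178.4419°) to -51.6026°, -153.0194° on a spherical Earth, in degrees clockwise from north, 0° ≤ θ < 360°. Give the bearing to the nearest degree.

153°

Δλ = -153.0194 − 178.4419 = -331.4613°; wrapped into (−180°, 180°]: 28.5387°.
θ = atan2( sin Δλ · cos φ₂ , cos φ₁ · sin φ₂ − sin φ₁ · cos φ₂ · cos Δλ )
  = atan2(0.29674, -0.57487) = 152.698° → normalised to [0°, 360°): 152.698°.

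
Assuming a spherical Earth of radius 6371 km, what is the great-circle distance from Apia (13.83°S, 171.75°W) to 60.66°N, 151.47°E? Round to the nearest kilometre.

8902 km

Δλ = 151.47 − -171.75 = 323.22°; wrapped into (−180°, 180°]: -36.78°.
Δφ = 60.66 − -13.83 = 74.49°.
a = sin²(Δφ/2) + cos φ₁ · cos φ₂ · sin²(Δλ/2) = 0.413652.
c = 2·atan2(√a, √(1−a)) = 1.39723 rad → d = 6371·c ≈ 8901.75 km.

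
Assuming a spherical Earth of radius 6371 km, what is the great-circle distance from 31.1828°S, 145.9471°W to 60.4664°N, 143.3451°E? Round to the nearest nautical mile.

Δλ = 143.3451 − -145.9471 = 289.2922°; wrapped into (−180°, 180°]: -70.7078°.
Δφ = 60.4664 − -31.1828 = 91.6492°.
a = sin²(Δφ/2) + cos φ₁ · cos φ₂ · sin²(Δλ/2) = 0.655583.
c = 2·atan2(√a, √(1−a)) = 1.88722 rad → d = 6371·c ≈ 12023.45 km ≈ 6492.15 nmi.

6492 nmi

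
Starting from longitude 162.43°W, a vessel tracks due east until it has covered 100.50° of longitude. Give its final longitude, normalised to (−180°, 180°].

Start at -162.43°; shift +100.50° → -61.93°.
-61.93° already lies in (−180°, 180°].

61.93°W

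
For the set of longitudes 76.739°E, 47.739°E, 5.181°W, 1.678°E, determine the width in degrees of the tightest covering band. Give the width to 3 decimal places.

81.920°

Sort the longitudes: -5.181°, +1.678°, +47.739°, +76.739°.
Eastward gaps between consecutive values (wrapping around): 6.859°, 46.061°, 29.000°, 278.080°.
Largest gap = 278.080° ⇒ minimal covering band is its complement: 360° − 278.080° = 81.920°.
Band runs from -5.181° eastward to +76.739°.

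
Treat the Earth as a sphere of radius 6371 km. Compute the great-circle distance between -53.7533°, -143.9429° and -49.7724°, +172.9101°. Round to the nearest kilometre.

Δλ = 172.9101 − -143.9429 = 316.8530°; wrapped into (−180°, 180°]: -43.1470°.
Δφ = -49.7724 − -53.7533 = 3.9809°.
a = sin²(Δφ/2) + cos φ₁ · cos φ₂ · sin²(Δλ/2) = 0.052833.
c = 2·atan2(√a, √(1−a)) = 0.46385 rad → d = 6371·c ≈ 2955.21 km.

2955 km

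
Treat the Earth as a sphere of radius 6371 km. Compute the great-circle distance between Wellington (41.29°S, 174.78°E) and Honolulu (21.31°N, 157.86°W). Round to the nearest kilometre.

Δλ = -157.86 − 174.78 = -332.64°; wrapped into (−180°, 180°]: 27.36°.
Δφ = 21.31 − -41.29 = 62.60°.
a = sin²(Δφ/2) + cos φ₁ · cos φ₂ · sin²(Δλ/2) = 0.309053.
c = 2·atan2(√a, √(1−a)) = 1.17895 rad → d = 6371·c ≈ 7511.10 km.

7511 km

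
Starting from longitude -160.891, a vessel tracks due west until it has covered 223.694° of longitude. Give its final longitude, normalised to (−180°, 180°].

-24.585°

Start at -160.891°; shift −223.694° → -384.585°.
-384.585° lies outside (−180°, 180°]; add 360° → -24.585°.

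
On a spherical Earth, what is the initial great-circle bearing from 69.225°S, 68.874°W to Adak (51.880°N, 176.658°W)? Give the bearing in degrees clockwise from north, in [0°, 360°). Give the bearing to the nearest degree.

280°

Δλ = -176.658 − -68.874 = -107.784°.
θ = atan2( sin Δλ · cos φ₂ , cos φ₁ · sin φ₂ − sin φ₁ · cos φ₂ · cos Δλ )
  = atan2(-0.58781, 0.10276) = -80.084° → normalised to [0°, 360°): 279.916°.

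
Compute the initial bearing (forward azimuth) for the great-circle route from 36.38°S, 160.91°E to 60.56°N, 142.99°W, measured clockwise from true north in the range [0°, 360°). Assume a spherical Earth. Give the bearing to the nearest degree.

Δλ = -142.99 − 160.91 = -303.90°; wrapped into (−180°, 180°]: 56.10°.
θ = atan2( sin Δλ · cos φ₂ , cos φ₁ · sin φ₂ − sin φ₁ · cos φ₂ · cos Δλ )
  = atan2(0.40796, 0.86374) = 25.282° → normalised to [0°, 360°): 25.282°.

25°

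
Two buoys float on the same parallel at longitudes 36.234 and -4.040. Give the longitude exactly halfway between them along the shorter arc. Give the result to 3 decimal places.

+16.097°

Signed shortest Δλ from +36.234° to -4.040° is -40.274°.
Midpoint longitude = +36.234° + (-40.274°)/2 = +36.234° − 20.137° = +16.097°.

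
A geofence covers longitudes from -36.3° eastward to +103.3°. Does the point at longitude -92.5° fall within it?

No

Band width going east from -36.3° to +103.3°: ((103.3 − -36.3) mod 360) = 139.6°.
Offset of -92.5° east of the west edge: ((-92.5 − -36.3) mod 360) = 303.8°.
303.8° > 139.6° ⇒ outside.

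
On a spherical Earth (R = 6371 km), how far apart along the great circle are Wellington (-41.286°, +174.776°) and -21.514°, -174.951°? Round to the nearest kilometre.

2401 km

Δλ = -174.951 − 174.776 = -349.727°; wrapped into (−180°, 180°]: 10.273°.
Δφ = -21.514 − -41.286 = 19.772°.
a = sin²(Δφ/2) + cos φ₁ · cos φ₂ · sin²(Δλ/2) = 0.035080.
c = 2·atan2(√a, √(1−a)) = 0.37682 rad → d = 6371·c ≈ 2400.72 km.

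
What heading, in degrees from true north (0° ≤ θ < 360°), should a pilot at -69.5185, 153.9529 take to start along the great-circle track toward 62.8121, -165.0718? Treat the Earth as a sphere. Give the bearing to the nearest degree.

25°

Δλ = -165.0718 − 153.9529 = -319.0247°; wrapped into (−180°, 180°]: 40.9753°.
θ = atan2( sin Δλ · cos φ₂ , cos φ₁ · sin φ₂ − sin φ₁ · cos φ₂ · cos Δλ )
  = atan2(0.29961, 0.63440) = 25.280° → normalised to [0°, 360°): 25.280°.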